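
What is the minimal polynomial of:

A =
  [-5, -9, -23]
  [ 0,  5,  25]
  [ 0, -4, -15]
x^3 + 15*x^2 + 75*x + 125

The characteristic polynomial is χ_A(x) = (x + 5)^3, so the eigenvalues are known. The minimal polynomial is
  m_A(x) = Π_λ (x − λ)^{k_λ}
where k_λ is the size of the *largest* Jordan block for λ (equivalently, the smallest k with (A − λI)^k v = 0 for every generalised eigenvector v of λ).

  λ = -5: largest Jordan block has size 3, contributing (x + 5)^3

So m_A(x) = (x + 5)^3 = x^3 + 15*x^2 + 75*x + 125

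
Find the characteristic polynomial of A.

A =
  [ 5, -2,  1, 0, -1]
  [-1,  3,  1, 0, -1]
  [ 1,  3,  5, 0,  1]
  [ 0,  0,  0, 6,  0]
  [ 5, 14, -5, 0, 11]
x^5 - 30*x^4 + 360*x^3 - 2160*x^2 + 6480*x - 7776

Expanding det(x·I − A) (e.g. by cofactor expansion or by noting that A is similar to its Jordan form J, which has the same characteristic polynomial as A) gives
  χ_A(x) = x^5 - 30*x^4 + 360*x^3 - 2160*x^2 + 6480*x - 7776
which factors as (x - 6)^5. The eigenvalues (with algebraic multiplicities) are λ = 6 with multiplicity 5.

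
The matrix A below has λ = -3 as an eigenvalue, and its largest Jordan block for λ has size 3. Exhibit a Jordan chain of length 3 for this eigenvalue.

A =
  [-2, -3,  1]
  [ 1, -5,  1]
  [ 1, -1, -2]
A Jordan chain for λ = -3 of length 3:
v_1 = (-1, 0, 1)ᵀ
v_2 = (1, 1, 1)ᵀ
v_3 = (1, 0, 0)ᵀ

Let N = A − (-3)·I. We want v_3 with N^3 v_3 = 0 but N^2 v_3 ≠ 0; then v_{j-1} := N · v_j for j = 3, …, 2.

Pick v_3 = (1, 0, 0)ᵀ.
Then v_2 = N · v_3 = (1, 1, 1)ᵀ.
Then v_1 = N · v_2 = (-1, 0, 1)ᵀ.

Sanity check: (A − (-3)·I) v_1 = (0, 0, 0)ᵀ = 0. ✓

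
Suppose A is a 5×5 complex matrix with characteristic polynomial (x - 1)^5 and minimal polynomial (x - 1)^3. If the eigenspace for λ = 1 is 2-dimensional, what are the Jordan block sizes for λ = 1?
Block sizes for λ = 1: [3, 2]

Step 1 — from the characteristic polynomial, algebraic multiplicity of λ = 1 is 5. From dim ker(A − (1)·I) = 2, there are exactly 2 Jordan blocks for λ = 1.
Step 2 — from the minimal polynomial, the factor (x − 1)^3 tells us the largest block for λ = 1 has size 3.
Step 3 — with total size 5, 2 blocks, and largest block 3, the block sizes (in nonincreasing order) are [3, 2].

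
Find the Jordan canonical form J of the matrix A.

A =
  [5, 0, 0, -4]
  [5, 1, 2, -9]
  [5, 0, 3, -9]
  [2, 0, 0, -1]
J_1(1) ⊕ J_1(1) ⊕ J_2(3)

The characteristic polynomial is
  det(x·I − A) = x^4 - 8*x^3 + 22*x^2 - 24*x + 9 = (x - 3)^2*(x - 1)^2

Eigenvalues and multiplicities (the geometric multiplicity of λ is n − rank(A − λI), which equals the number of Jordan blocks for λ):
  λ = 1: algebraic multiplicity = 2, geometric multiplicity = 2
  λ = 3: algebraic multiplicity = 2, geometric multiplicity = 1

Determining the block sizes for each eigenvalue:
  λ = 1: gm = am = 2, so every block has size 1 → block sizes [1, 1]
  λ = 3: one block (gm = 1), so the single block has size am = 2 → block sizes [2]

Assembling the blocks gives a Jordan form
J =
  [1, 0, 0, 0]
  [0, 1, 0, 0]
  [0, 0, 3, 1]
  [0, 0, 0, 3]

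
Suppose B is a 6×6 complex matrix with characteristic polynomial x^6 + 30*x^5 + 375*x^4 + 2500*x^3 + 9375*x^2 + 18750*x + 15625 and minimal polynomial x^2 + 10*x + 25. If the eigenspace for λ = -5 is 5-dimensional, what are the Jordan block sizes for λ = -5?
Block sizes for λ = -5: [2, 1, 1, 1, 1]

Step 1 — from the characteristic polynomial, algebraic multiplicity of λ = -5 is 6. From dim ker(B − (-5)·I) = 5, there are exactly 5 Jordan blocks for λ = -5.
Step 2 — from the minimal polynomial, the factor (x + 5)^2 tells us the largest block for λ = -5 has size 2.
Step 3 — with total size 6, 5 blocks, and largest block 2, the block sizes (in nonincreasing order) are [2, 1, 1, 1, 1].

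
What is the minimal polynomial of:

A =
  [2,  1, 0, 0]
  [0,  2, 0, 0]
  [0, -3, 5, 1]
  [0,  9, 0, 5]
x^4 - 14*x^3 + 69*x^2 - 140*x + 100

The characteristic polynomial is χ_A(x) = (x - 5)^2*(x - 2)^2, so the eigenvalues are known. The minimal polynomial is
  m_A(x) = Π_λ (x − λ)^{k_λ}
where k_λ is the size of the *largest* Jordan block for λ (equivalently, the smallest k with (A − λI)^k v = 0 for every generalised eigenvector v of λ).

  λ = 2: largest Jordan block has size 2, contributing (x − 2)^2
  λ = 5: largest Jordan block has size 2, contributing (x − 5)^2

So m_A(x) = (x - 5)^2*(x - 2)^2 = x^4 - 14*x^3 + 69*x^2 - 140*x + 100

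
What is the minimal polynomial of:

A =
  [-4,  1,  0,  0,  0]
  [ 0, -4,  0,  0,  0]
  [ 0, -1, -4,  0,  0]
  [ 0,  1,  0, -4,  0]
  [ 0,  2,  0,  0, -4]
x^2 + 8*x + 16

The characteristic polynomial is χ_A(x) = (x + 4)^5, so the eigenvalues are known. The minimal polynomial is
  m_A(x) = Π_λ (x − λ)^{k_λ}
where k_λ is the size of the *largest* Jordan block for λ (equivalently, the smallest k with (A − λI)^k v = 0 for every generalised eigenvector v of λ).

  λ = -4: largest Jordan block has size 2, contributing (x + 4)^2

So m_A(x) = (x + 4)^2 = x^2 + 8*x + 16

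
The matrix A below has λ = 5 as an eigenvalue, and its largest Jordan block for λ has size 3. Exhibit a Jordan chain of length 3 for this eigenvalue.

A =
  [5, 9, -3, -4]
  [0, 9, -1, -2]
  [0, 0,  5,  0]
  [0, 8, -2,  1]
A Jordan chain for λ = 5 of length 3:
v_1 = (4, 0, 0, 0)ᵀ
v_2 = (9, 4, 0, 8)ᵀ
v_3 = (0, 1, 0, 0)ᵀ

Let N = A − (5)·I. We want v_3 with N^3 v_3 = 0 but N^2 v_3 ≠ 0; then v_{j-1} := N · v_j for j = 3, …, 2.

Pick v_3 = (0, 1, 0, 0)ᵀ.
Then v_2 = N · v_3 = (9, 4, 0, 8)ᵀ.
Then v_1 = N · v_2 = (4, 0, 0, 0)ᵀ.

Sanity check: (A − (5)·I) v_1 = (0, 0, 0, 0)ᵀ = 0. ✓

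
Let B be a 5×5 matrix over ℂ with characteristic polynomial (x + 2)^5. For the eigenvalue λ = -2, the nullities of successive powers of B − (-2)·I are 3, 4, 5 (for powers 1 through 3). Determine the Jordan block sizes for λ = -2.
Block sizes for λ = -2: [3, 1, 1]

From the dimensions of kernels of powers, the number of Jordan blocks of size at least j is d_j − d_{j−1} where d_j = dim ker(N^j) (with d_0 = 0). Computing the differences gives [3, 1, 1].
The number of blocks of size exactly k is (#blocks of size ≥ k) − (#blocks of size ≥ k + 1), so the partition is: 2 block(s) of size 1, 1 block(s) of size 3.
In nonincreasing order the block sizes are [3, 1, 1].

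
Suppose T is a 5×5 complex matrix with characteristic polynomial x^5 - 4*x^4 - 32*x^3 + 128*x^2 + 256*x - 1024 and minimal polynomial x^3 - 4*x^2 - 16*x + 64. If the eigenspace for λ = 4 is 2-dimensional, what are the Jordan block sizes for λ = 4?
Block sizes for λ = 4: [2, 1]

Step 1 — from the characteristic polynomial, algebraic multiplicity of λ = 4 is 3. From dim ker(T − (4)·I) = 2, there are exactly 2 Jordan blocks for λ = 4.
Step 2 — from the minimal polynomial, the factor (x − 4)^2 tells us the largest block for λ = 4 has size 2.
Step 3 — with total size 3, 2 blocks, and largest block 2, the block sizes (in nonincreasing order) are [2, 1].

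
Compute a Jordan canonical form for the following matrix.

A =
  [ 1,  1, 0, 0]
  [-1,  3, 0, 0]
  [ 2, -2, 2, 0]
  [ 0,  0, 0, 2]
J_2(2) ⊕ J_1(2) ⊕ J_1(2)

The characteristic polynomial is
  det(x·I − A) = x^4 - 8*x^3 + 24*x^2 - 32*x + 16 = (x - 2)^4

Eigenvalues and multiplicities (the geometric multiplicity of λ is n − rank(A − λI), which equals the number of Jordan blocks for λ):
  λ = 2: algebraic multiplicity = 4, geometric multiplicity = 3

Determining the block sizes for each eigenvalue:
  λ = 2: 3 blocks summing to 4 forces exactly one block of size 2 and the rest size 1 → block sizes [2, 1, 1]

Assembling the blocks gives a Jordan form
J =
  [2, 1, 0, 0]
  [0, 2, 0, 0]
  [0, 0, 2, 0]
  [0, 0, 0, 2]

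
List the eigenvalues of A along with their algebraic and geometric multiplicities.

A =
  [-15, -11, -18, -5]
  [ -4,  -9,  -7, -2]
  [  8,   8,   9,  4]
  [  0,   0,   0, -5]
λ = -5: alg = 4, geom = 2

Step 1 — factor the characteristic polynomial to read off the algebraic multiplicities:
  χ_A(x) = (x + 5)^4

Step 2 — compute geometric multiplicities via the rank-nullity identity g(λ) = n − rank(A − λI):
  rank(A − (-5)·I) = 2, so dim ker(A − (-5)·I) = n − 2 = 2

Summary:
  λ = -5: algebraic multiplicity = 4, geometric multiplicity = 2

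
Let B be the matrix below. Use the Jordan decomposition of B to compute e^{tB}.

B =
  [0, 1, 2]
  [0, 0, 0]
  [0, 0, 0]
e^{tB} =
  [1, t, 2*t]
  [0, 1, 0]
  [0, 0, 1]

Strategy: write B = P · J · P⁻¹ where J is a Jordan canonical form, so e^{tB} = P · e^{tJ} · P⁻¹, and e^{tJ} can be computed block-by-block.

B has Jordan form
J =
  [0, 1, 0]
  [0, 0, 0]
  [0, 0, 0]
(up to reordering of blocks).

Per-block formulas:
  For a 2×2 Jordan block J_2(0): exp(t · J_2(0)) = e^(0t)·(I + t·N), where N is the 2×2 nilpotent shift.
  For a 1×1 block at λ = 0: exp(t · [0]) = [e^(0t)].

After assembling e^{tJ} and conjugating by P, we get:

e^{tB} =
  [1, t, 2*t]
  [0, 1, 0]
  [0, 0, 1]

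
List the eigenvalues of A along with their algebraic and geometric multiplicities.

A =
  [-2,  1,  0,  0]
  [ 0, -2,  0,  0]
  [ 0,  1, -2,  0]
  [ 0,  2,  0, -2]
λ = -2: alg = 4, geom = 3

Step 1 — factor the characteristic polynomial to read off the algebraic multiplicities:
  χ_A(x) = (x + 2)^4

Step 2 — compute geometric multiplicities via the rank-nullity identity g(λ) = n − rank(A − λI):
  rank(A − (-2)·I) = 1, so dim ker(A − (-2)·I) = n − 1 = 3

Summary:
  λ = -2: algebraic multiplicity = 4, geometric multiplicity = 3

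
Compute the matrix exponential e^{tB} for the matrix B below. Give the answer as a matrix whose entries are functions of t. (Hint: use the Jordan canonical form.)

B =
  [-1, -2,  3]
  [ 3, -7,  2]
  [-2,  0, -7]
e^{tB} =
  [2*t^2*exp(-5*t) + 4*t*exp(-5*t) + exp(-5*t), -2*t^2*exp(-5*t) - 2*t*exp(-5*t), t^2*exp(-5*t) + 3*t*exp(-5*t)]
  [t^2*exp(-5*t) + 3*t*exp(-5*t), -t^2*exp(-5*t) - 2*t*exp(-5*t) + exp(-5*t), t^2*exp(-5*t)/2 + 2*t*exp(-5*t)]
  [-2*t^2*exp(-5*t) - 2*t*exp(-5*t), 2*t^2*exp(-5*t), -t^2*exp(-5*t) - 2*t*exp(-5*t) + exp(-5*t)]

Strategy: write B = P · J · P⁻¹ where J is a Jordan canonical form, so e^{tB} = P · e^{tJ} · P⁻¹, and e^{tJ} can be computed block-by-block.

B has Jordan form
J =
  [-5,  1,  0]
  [ 0, -5,  1]
  [ 0,  0, -5]
(up to reordering of blocks).

Per-block formulas:
  For a 3×3 Jordan block J_3(-5): exp(t · J_3(-5)) = e^(-5t)·(I + t·N + (t^2/2)·N^2), where N is the 3×3 nilpotent shift.

After assembling e^{tJ} and conjugating by P, we get:

e^{tB} =
  [2*t^2*exp(-5*t) + 4*t*exp(-5*t) + exp(-5*t), -2*t^2*exp(-5*t) - 2*t*exp(-5*t), t^2*exp(-5*t) + 3*t*exp(-5*t)]
  [t^2*exp(-5*t) + 3*t*exp(-5*t), -t^2*exp(-5*t) - 2*t*exp(-5*t) + exp(-5*t), t^2*exp(-5*t)/2 + 2*t*exp(-5*t)]
  [-2*t^2*exp(-5*t) - 2*t*exp(-5*t), 2*t^2*exp(-5*t), -t^2*exp(-5*t) - 2*t*exp(-5*t) + exp(-5*t)]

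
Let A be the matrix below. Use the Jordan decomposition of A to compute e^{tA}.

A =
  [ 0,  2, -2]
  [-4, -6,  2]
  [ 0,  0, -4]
e^{tA} =
  [2*exp(-2*t) - exp(-4*t), exp(-2*t) - exp(-4*t), -exp(-2*t) + exp(-4*t)]
  [-2*exp(-2*t) + 2*exp(-4*t), -exp(-2*t) + 2*exp(-4*t), exp(-2*t) - exp(-4*t)]
  [0, 0, exp(-4*t)]

Strategy: write A = P · J · P⁻¹ where J is a Jordan canonical form, so e^{tA} = P · e^{tJ} · P⁻¹, and e^{tJ} can be computed block-by-block.

A has Jordan form
J =
  [-4,  0,  0]
  [ 0, -4,  0]
  [ 0,  0, -2]
(up to reordering of blocks).

Per-block formulas:
  For a 1×1 block at λ = -2: exp(t · [-2]) = [e^(-2t)].
  For a 1×1 block at λ = -4: exp(t · [-4]) = [e^(-4t)].

After assembling e^{tJ} and conjugating by P, we get:

e^{tA} =
  [2*exp(-2*t) - exp(-4*t), exp(-2*t) - exp(-4*t), -exp(-2*t) + exp(-4*t)]
  [-2*exp(-2*t) + 2*exp(-4*t), -exp(-2*t) + 2*exp(-4*t), exp(-2*t) - exp(-4*t)]
  [0, 0, exp(-4*t)]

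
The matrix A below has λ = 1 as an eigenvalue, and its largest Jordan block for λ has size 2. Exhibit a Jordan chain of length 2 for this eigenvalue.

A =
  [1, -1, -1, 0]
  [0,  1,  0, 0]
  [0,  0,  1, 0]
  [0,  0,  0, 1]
A Jordan chain for λ = 1 of length 2:
v_1 = (-1, 0, 0, 0)ᵀ
v_2 = (0, 1, 0, 0)ᵀ

Let N = A − (1)·I. We want v_2 with N^2 v_2 = 0 but N^1 v_2 ≠ 0; then v_{j-1} := N · v_j for j = 2, …, 2.

Pick v_2 = (0, 1, 0, 0)ᵀ.
Then v_1 = N · v_2 = (-1, 0, 0, 0)ᵀ.

Sanity check: (A − (1)·I) v_1 = (0, 0, 0, 0)ᵀ = 0. ✓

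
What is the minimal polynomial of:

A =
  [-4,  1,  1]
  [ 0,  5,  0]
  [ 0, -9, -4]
x^3 + 3*x^2 - 24*x - 80

The characteristic polynomial is χ_A(x) = (x - 5)*(x + 4)^2, so the eigenvalues are known. The minimal polynomial is
  m_A(x) = Π_λ (x − λ)^{k_λ}
where k_λ is the size of the *largest* Jordan block for λ (equivalently, the smallest k with (A − λI)^k v = 0 for every generalised eigenvector v of λ).

  λ = -4: largest Jordan block has size 2, contributing (x + 4)^2
  λ = 5: largest Jordan block has size 1, contributing (x − 5)

So m_A(x) = (x - 5)*(x + 4)^2 = x^3 + 3*x^2 - 24*x - 80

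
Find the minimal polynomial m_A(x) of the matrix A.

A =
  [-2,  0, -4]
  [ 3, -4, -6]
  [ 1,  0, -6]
x^2 + 8*x + 16

The characteristic polynomial is χ_A(x) = (x + 4)^3, so the eigenvalues are known. The minimal polynomial is
  m_A(x) = Π_λ (x − λ)^{k_λ}
where k_λ is the size of the *largest* Jordan block for λ (equivalently, the smallest k with (A − λI)^k v = 0 for every generalised eigenvector v of λ).

  λ = -4: largest Jordan block has size 2, contributing (x + 4)^2

So m_A(x) = (x + 4)^2 = x^2 + 8*x + 16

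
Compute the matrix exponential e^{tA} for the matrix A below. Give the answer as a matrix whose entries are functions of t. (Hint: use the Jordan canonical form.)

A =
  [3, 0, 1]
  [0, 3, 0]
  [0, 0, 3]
e^{tA} =
  [exp(3*t), 0, t*exp(3*t)]
  [0, exp(3*t), 0]
  [0, 0, exp(3*t)]

Strategy: write A = P · J · P⁻¹ where J is a Jordan canonical form, so e^{tA} = P · e^{tJ} · P⁻¹, and e^{tJ} can be computed block-by-block.

A has Jordan form
J =
  [3, 1, 0]
  [0, 3, 0]
  [0, 0, 3]
(up to reordering of blocks).

Per-block formulas:
  For a 1×1 block at λ = 3: exp(t · [3]) = [e^(3t)].
  For a 2×2 Jordan block J_2(3): exp(t · J_2(3)) = e^(3t)·(I + t·N), where N is the 2×2 nilpotent shift.

After assembling e^{tJ} and conjugating by P, we get:

e^{tA} =
  [exp(3*t), 0, t*exp(3*t)]
  [0, exp(3*t), 0]
  [0, 0, exp(3*t)]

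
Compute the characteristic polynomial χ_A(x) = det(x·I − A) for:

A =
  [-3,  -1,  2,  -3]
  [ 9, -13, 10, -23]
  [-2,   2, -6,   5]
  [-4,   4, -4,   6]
x^4 + 16*x^3 + 96*x^2 + 256*x + 256

Expanding det(x·I − A) (e.g. by cofactor expansion or by noting that A is similar to its Jordan form J, which has the same characteristic polynomial as A) gives
  χ_A(x) = x^4 + 16*x^3 + 96*x^2 + 256*x + 256
which factors as (x + 4)^4. The eigenvalues (with algebraic multiplicities) are λ = -4 with multiplicity 4.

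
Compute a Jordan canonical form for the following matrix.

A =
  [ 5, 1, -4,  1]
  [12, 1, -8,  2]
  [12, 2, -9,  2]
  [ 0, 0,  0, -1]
J_2(-1) ⊕ J_1(-1) ⊕ J_1(-1)

The characteristic polynomial is
  det(x·I − A) = x^4 + 4*x^3 + 6*x^2 + 4*x + 1 = (x + 1)^4

Eigenvalues and multiplicities (the geometric multiplicity of λ is n − rank(A − λI), which equals the number of Jordan blocks for λ):
  λ = -1: algebraic multiplicity = 4, geometric multiplicity = 3

Determining the block sizes for each eigenvalue:
  λ = -1: 3 blocks summing to 4 forces exactly one block of size 2 and the rest size 1 → block sizes [2, 1, 1]

Assembling the blocks gives a Jordan form
J =
  [-1,  1,  0,  0]
  [ 0, -1,  0,  0]
  [ 0,  0, -1,  0]
  [ 0,  0,  0, -1]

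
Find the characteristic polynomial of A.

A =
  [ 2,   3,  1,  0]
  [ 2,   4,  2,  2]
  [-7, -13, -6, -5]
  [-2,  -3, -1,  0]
x^4

Expanding det(x·I − A) (e.g. by cofactor expansion or by noting that A is similar to its Jordan form J, which has the same characteristic polynomial as A) gives
  χ_A(x) = x^4
which factors as x^4. The eigenvalues (with algebraic multiplicities) are λ = 0 with multiplicity 4.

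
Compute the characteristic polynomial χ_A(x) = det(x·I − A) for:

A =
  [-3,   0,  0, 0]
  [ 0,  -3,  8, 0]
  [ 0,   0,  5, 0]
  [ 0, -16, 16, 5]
x^4 - 4*x^3 - 26*x^2 + 60*x + 225

Expanding det(x·I − A) (e.g. by cofactor expansion or by noting that A is similar to its Jordan form J, which has the same characteristic polynomial as A) gives
  χ_A(x) = x^4 - 4*x^3 - 26*x^2 + 60*x + 225
which factors as (x - 5)^2*(x + 3)^2. The eigenvalues (with algebraic multiplicities) are λ = -3 with multiplicity 2, λ = 5 with multiplicity 2.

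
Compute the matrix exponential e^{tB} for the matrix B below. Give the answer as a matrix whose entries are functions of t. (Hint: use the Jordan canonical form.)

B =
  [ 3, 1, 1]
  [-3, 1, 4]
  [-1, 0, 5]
e^{tB} =
  [-2*t^2*exp(3*t) + exp(3*t), -t^2*exp(3*t) + t*exp(3*t), 3*t^2*exp(3*t) + t*exp(3*t)]
  [t^2*exp(3*t) - 3*t*exp(3*t), t^2*exp(3*t)/2 - 2*t*exp(3*t) + exp(3*t), -3*t^2*exp(3*t)/2 + 4*t*exp(3*t)]
  [-t^2*exp(3*t) - t*exp(3*t), -t^2*exp(3*t)/2, 3*t^2*exp(3*t)/2 + 2*t*exp(3*t) + exp(3*t)]

Strategy: write B = P · J · P⁻¹ where J is a Jordan canonical form, so e^{tB} = P · e^{tJ} · P⁻¹, and e^{tJ} can be computed block-by-block.

B has Jordan form
J =
  [3, 1, 0]
  [0, 3, 1]
  [0, 0, 3]
(up to reordering of blocks).

Per-block formulas:
  For a 3×3 Jordan block J_3(3): exp(t · J_3(3)) = e^(3t)·(I + t·N + (t^2/2)·N^2), where N is the 3×3 nilpotent shift.

After assembling e^{tJ} and conjugating by P, we get:

e^{tB} =
  [-2*t^2*exp(3*t) + exp(3*t), -t^2*exp(3*t) + t*exp(3*t), 3*t^2*exp(3*t) + t*exp(3*t)]
  [t^2*exp(3*t) - 3*t*exp(3*t), t^2*exp(3*t)/2 - 2*t*exp(3*t) + exp(3*t), -3*t^2*exp(3*t)/2 + 4*t*exp(3*t)]
  [-t^2*exp(3*t) - t*exp(3*t), -t^2*exp(3*t)/2, 3*t^2*exp(3*t)/2 + 2*t*exp(3*t) + exp(3*t)]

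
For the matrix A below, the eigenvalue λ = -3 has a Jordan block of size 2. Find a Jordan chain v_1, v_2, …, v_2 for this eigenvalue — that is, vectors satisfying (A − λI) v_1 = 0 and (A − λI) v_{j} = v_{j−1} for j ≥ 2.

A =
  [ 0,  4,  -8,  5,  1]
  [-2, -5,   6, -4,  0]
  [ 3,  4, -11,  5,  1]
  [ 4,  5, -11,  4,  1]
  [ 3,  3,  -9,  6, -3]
A Jordan chain for λ = -3 of length 2:
v_1 = (3, -2, 3, 4, 3)ᵀ
v_2 = (1, 0, 0, 0, 0)ᵀ

Let N = A − (-3)·I. We want v_2 with N^2 v_2 = 0 but N^1 v_2 ≠ 0; then v_{j-1} := N · v_j for j = 2, …, 2.

Pick v_2 = (1, 0, 0, 0, 0)ᵀ.
Then v_1 = N · v_2 = (3, -2, 3, 4, 3)ᵀ.

Sanity check: (A − (-3)·I) v_1 = (0, 0, 0, 0, 0)ᵀ = 0. ✓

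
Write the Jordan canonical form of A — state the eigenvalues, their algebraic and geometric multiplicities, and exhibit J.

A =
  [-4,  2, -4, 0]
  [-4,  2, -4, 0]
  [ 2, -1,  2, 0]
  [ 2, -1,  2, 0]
J_2(0) ⊕ J_1(0) ⊕ J_1(0)

The characteristic polynomial is
  det(x·I − A) = x^4

Eigenvalues and multiplicities (the geometric multiplicity of λ is n − rank(A − λI), which equals the number of Jordan blocks for λ):
  λ = 0: algebraic multiplicity = 4, geometric multiplicity = 3

Determining the block sizes for each eigenvalue:
  λ = 0: 3 blocks summing to 4 forces exactly one block of size 2 and the rest size 1 → block sizes [2, 1, 1]

Assembling the blocks gives a Jordan form
J =
  [0, 1, 0, 0]
  [0, 0, 0, 0]
  [0, 0, 0, 0]
  [0, 0, 0, 0]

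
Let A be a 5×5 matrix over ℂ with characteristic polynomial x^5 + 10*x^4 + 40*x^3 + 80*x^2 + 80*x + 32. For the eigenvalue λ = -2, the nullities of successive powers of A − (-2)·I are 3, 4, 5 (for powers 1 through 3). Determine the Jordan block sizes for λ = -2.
Block sizes for λ = -2: [3, 1, 1]

From the dimensions of kernels of powers, the number of Jordan blocks of size at least j is d_j − d_{j−1} where d_j = dim ker(N^j) (with d_0 = 0). Computing the differences gives [3, 1, 1].
The number of blocks of size exactly k is (#blocks of size ≥ k) − (#blocks of size ≥ k + 1), so the partition is: 2 block(s) of size 1, 1 block(s) of size 3.
In nonincreasing order the block sizes are [3, 1, 1].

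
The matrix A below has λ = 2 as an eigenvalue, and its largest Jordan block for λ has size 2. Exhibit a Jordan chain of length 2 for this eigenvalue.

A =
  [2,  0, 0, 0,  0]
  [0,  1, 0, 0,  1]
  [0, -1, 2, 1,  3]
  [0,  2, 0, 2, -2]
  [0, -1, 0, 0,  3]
A Jordan chain for λ = 2 of length 2:
v_1 = (0, -1, -1, 2, -1)ᵀ
v_2 = (0, 1, 0, 0, 0)ᵀ

Let N = A − (2)·I. We want v_2 with N^2 v_2 = 0 but N^1 v_2 ≠ 0; then v_{j-1} := N · v_j for j = 2, …, 2.

Pick v_2 = (0, 1, 0, 0, 0)ᵀ.
Then v_1 = N · v_2 = (0, -1, -1, 2, -1)ᵀ.

Sanity check: (A − (2)·I) v_1 = (0, 0, 0, 0, 0)ᵀ = 0. ✓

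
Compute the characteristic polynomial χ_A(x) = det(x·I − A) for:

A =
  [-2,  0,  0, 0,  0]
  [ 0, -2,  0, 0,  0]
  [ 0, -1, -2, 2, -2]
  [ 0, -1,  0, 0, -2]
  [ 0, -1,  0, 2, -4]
x^5 + 10*x^4 + 40*x^3 + 80*x^2 + 80*x + 32

Expanding det(x·I − A) (e.g. by cofactor expansion or by noting that A is similar to its Jordan form J, which has the same characteristic polynomial as A) gives
  χ_A(x) = x^5 + 10*x^4 + 40*x^3 + 80*x^2 + 80*x + 32
which factors as (x + 2)^5. The eigenvalues (with algebraic multiplicities) are λ = -2 with multiplicity 5.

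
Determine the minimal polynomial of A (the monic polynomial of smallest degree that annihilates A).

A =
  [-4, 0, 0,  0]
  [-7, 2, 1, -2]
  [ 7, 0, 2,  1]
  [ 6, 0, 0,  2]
x^4 - 2*x^3 - 12*x^2 + 40*x - 32

The characteristic polynomial is χ_A(x) = (x - 2)^3*(x + 4), so the eigenvalues are known. The minimal polynomial is
  m_A(x) = Π_λ (x − λ)^{k_λ}
where k_λ is the size of the *largest* Jordan block for λ (equivalently, the smallest k with (A − λI)^k v = 0 for every generalised eigenvector v of λ).

  λ = -4: largest Jordan block has size 1, contributing (x + 4)
  λ = 2: largest Jordan block has size 3, contributing (x − 2)^3

So m_A(x) = (x - 2)^3*(x + 4) = x^4 - 2*x^3 - 12*x^2 + 40*x - 32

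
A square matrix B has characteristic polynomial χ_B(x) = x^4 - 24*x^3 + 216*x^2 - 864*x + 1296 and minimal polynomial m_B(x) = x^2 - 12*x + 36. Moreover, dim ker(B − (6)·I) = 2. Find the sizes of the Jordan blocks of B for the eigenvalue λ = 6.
Block sizes for λ = 6: [2, 2]

Step 1 — from the characteristic polynomial, algebraic multiplicity of λ = 6 is 4. From dim ker(B − (6)·I) = 2, there are exactly 2 Jordan blocks for λ = 6.
Step 2 — from the minimal polynomial, the factor (x − 6)^2 tells us the largest block for λ = 6 has size 2.
Step 3 — with total size 4, 2 blocks, and largest block 2, the block sizes (in nonincreasing order) are [2, 2].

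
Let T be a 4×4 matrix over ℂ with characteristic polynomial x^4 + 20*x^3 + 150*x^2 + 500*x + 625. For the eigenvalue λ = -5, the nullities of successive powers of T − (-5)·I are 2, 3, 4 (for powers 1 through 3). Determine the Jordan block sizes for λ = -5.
Block sizes for λ = -5: [3, 1]

From the dimensions of kernels of powers, the number of Jordan blocks of size at least j is d_j − d_{j−1} where d_j = dim ker(N^j) (with d_0 = 0). Computing the differences gives [2, 1, 1].
The number of blocks of size exactly k is (#blocks of size ≥ k) − (#blocks of size ≥ k + 1), so the partition is: 1 block(s) of size 1, 1 block(s) of size 3.
In nonincreasing order the block sizes are [3, 1].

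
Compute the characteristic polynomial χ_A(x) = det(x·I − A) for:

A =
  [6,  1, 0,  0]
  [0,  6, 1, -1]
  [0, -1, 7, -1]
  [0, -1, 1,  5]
x^4 - 24*x^3 + 216*x^2 - 864*x + 1296

Expanding det(x·I − A) (e.g. by cofactor expansion or by noting that A is similar to its Jordan form J, which has the same characteristic polynomial as A) gives
  χ_A(x) = x^4 - 24*x^3 + 216*x^2 - 864*x + 1296
which factors as (x - 6)^4. The eigenvalues (with algebraic multiplicities) are λ = 6 with multiplicity 4.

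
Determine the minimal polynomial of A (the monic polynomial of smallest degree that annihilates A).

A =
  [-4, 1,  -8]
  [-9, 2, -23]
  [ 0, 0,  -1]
x^3 + 3*x^2 + 3*x + 1

The characteristic polynomial is χ_A(x) = (x + 1)^3, so the eigenvalues are known. The minimal polynomial is
  m_A(x) = Π_λ (x − λ)^{k_λ}
where k_λ is the size of the *largest* Jordan block for λ (equivalently, the smallest k with (A − λI)^k v = 0 for every generalised eigenvector v of λ).

  λ = -1: largest Jordan block has size 3, contributing (x + 1)^3

So m_A(x) = (x + 1)^3 = x^3 + 3*x^2 + 3*x + 1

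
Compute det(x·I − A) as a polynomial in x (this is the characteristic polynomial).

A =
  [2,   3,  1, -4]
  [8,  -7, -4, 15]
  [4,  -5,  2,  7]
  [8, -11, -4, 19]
x^4 - 16*x^3 + 96*x^2 - 256*x + 256

Expanding det(x·I − A) (e.g. by cofactor expansion or by noting that A is similar to its Jordan form J, which has the same characteristic polynomial as A) gives
  χ_A(x) = x^4 - 16*x^3 + 96*x^2 - 256*x + 256
which factors as (x - 4)^4. The eigenvalues (with algebraic multiplicities) are λ = 4 with multiplicity 4.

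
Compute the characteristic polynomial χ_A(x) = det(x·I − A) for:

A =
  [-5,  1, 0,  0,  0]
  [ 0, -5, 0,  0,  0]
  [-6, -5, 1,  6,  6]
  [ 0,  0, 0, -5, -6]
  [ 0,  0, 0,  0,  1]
x^5 + 13*x^4 + 46*x^3 - 10*x^2 - 175*x + 125

Expanding det(x·I − A) (e.g. by cofactor expansion or by noting that A is similar to its Jordan form J, which has the same characteristic polynomial as A) gives
  χ_A(x) = x^5 + 13*x^4 + 46*x^3 - 10*x^2 - 175*x + 125
which factors as (x - 1)^2*(x + 5)^3. The eigenvalues (with algebraic multiplicities) are λ = -5 with multiplicity 3, λ = 1 with multiplicity 2.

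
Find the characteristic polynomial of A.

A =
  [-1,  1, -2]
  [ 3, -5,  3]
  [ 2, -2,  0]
x^3 + 6*x^2 + 12*x + 8

Expanding det(x·I − A) (e.g. by cofactor expansion or by noting that A is similar to its Jordan form J, which has the same characteristic polynomial as A) gives
  χ_A(x) = x^3 + 6*x^2 + 12*x + 8
which factors as (x + 2)^3. The eigenvalues (with algebraic multiplicities) are λ = -2 with multiplicity 3.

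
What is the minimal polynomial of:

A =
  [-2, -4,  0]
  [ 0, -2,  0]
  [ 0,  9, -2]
x^2 + 4*x + 4

The characteristic polynomial is χ_A(x) = (x + 2)^3, so the eigenvalues are known. The minimal polynomial is
  m_A(x) = Π_λ (x − λ)^{k_λ}
where k_λ is the size of the *largest* Jordan block for λ (equivalently, the smallest k with (A − λI)^k v = 0 for every generalised eigenvector v of λ).

  λ = -2: largest Jordan block has size 2, contributing (x + 2)^2

So m_A(x) = (x + 2)^2 = x^2 + 4*x + 4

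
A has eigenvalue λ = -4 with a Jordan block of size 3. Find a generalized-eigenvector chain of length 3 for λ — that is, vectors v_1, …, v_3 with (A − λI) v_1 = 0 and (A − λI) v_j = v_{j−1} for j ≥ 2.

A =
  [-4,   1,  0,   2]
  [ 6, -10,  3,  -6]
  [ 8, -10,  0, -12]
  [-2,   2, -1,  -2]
A Jordan chain for λ = -4 of length 3:
v_1 = (2, 0, -4, 0)ᵀ
v_2 = (0, 6, 8, -2)ᵀ
v_3 = (1, 0, 0, 0)ᵀ

Let N = A − (-4)·I. We want v_3 with N^3 v_3 = 0 but N^2 v_3 ≠ 0; then v_{j-1} := N · v_j for j = 3, …, 2.

Pick v_3 = (1, 0, 0, 0)ᵀ.
Then v_2 = N · v_3 = (0, 6, 8, -2)ᵀ.
Then v_1 = N · v_2 = (2, 0, -4, 0)ᵀ.

Sanity check: (A − (-4)·I) v_1 = (0, 0, 0, 0)ᵀ = 0. ✓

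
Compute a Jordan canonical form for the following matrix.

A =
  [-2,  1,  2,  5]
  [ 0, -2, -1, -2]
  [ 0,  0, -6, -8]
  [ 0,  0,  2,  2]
J_3(-2) ⊕ J_1(-2)

The characteristic polynomial is
  det(x·I − A) = x^4 + 8*x^3 + 24*x^2 + 32*x + 16 = (x + 2)^4

Eigenvalues and multiplicities (the geometric multiplicity of λ is n − rank(A − λI), which equals the number of Jordan blocks for λ):
  λ = -2: algebraic multiplicity = 4, geometric multiplicity = 2

Determining the block sizes for each eigenvalue:
  λ = -2: with am = 4 and gm = 2, the partition is not yet determined (e.g. several partitions of 4 into 2 parts exist). Let N = A − (-2)·I. Computing rank(N^1) = 2, rank(N^2) = 1, rank(N^3) = 0; the number of blocks of size ≥ j is rank(N^{j−1}) − rank(N^j), giving [2, 1, 1]. So we have 1 block(s) of size 3, 1 block(s) of size 1 → block sizes [3, 1]

Assembling the blocks gives a Jordan form
J =
  [-2,  1,  0,  0]
  [ 0, -2,  1,  0]
  [ 0,  0, -2,  0]
  [ 0,  0,  0, -2]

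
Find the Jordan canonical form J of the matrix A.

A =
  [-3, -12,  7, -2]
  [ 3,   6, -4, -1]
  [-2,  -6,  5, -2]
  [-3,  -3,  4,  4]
J_3(3) ⊕ J_1(3)

The characteristic polynomial is
  det(x·I − A) = x^4 - 12*x^3 + 54*x^2 - 108*x + 81 = (x - 3)^4

Eigenvalues and multiplicities (the geometric multiplicity of λ is n − rank(A − λI), which equals the number of Jordan blocks for λ):
  λ = 3: algebraic multiplicity = 4, geometric multiplicity = 2

Determining the block sizes for each eigenvalue:
  λ = 3: with am = 4 and gm = 2, the partition is not yet determined (e.g. several partitions of 4 into 2 parts exist). Let N = A − (3)·I. Computing rank(N^1) = 2, rank(N^2) = 1, rank(N^3) = 0; the number of blocks of size ≥ j is rank(N^{j−1}) − rank(N^j), giving [2, 1, 1]. So we have 1 block(s) of size 3, 1 block(s) of size 1 → block sizes [3, 1]

Assembling the blocks gives a Jordan form
J =
  [3, 1, 0, 0]
  [0, 3, 1, 0]
  [0, 0, 3, 0]
  [0, 0, 0, 3]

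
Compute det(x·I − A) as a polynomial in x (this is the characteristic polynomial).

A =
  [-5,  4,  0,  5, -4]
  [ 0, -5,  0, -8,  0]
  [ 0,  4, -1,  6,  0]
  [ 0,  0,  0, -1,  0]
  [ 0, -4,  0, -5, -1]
x^5 + 13*x^4 + 58*x^3 + 106*x^2 + 85*x + 25

Expanding det(x·I − A) (e.g. by cofactor expansion or by noting that A is similar to its Jordan form J, which has the same characteristic polynomial as A) gives
  χ_A(x) = x^5 + 13*x^4 + 58*x^3 + 106*x^2 + 85*x + 25
which factors as (x + 1)^3*(x + 5)^2. The eigenvalues (with algebraic multiplicities) are λ = -5 with multiplicity 2, λ = -1 with multiplicity 3.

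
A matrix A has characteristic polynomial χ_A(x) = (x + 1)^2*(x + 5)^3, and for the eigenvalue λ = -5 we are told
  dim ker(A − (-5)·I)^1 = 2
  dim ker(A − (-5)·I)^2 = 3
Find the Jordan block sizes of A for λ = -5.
Block sizes for λ = -5: [2, 1]

From the dimensions of kernels of powers, the number of Jordan blocks of size at least j is d_j − d_{j−1} where d_j = dim ker(N^j) (with d_0 = 0). Computing the differences gives [2, 1].
The number of blocks of size exactly k is (#blocks of size ≥ k) − (#blocks of size ≥ k + 1), so the partition is: 1 block(s) of size 1, 1 block(s) of size 2.
In nonincreasing order the block sizes are [2, 1].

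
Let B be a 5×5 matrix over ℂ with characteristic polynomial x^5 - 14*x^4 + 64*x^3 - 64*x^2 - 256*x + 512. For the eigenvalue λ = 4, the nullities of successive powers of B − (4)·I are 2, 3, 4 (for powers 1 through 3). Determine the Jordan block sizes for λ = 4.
Block sizes for λ = 4: [3, 1]

From the dimensions of kernels of powers, the number of Jordan blocks of size at least j is d_j − d_{j−1} where d_j = dim ker(N^j) (with d_0 = 0). Computing the differences gives [2, 1, 1].
The number of blocks of size exactly k is (#blocks of size ≥ k) − (#blocks of size ≥ k + 1), so the partition is: 1 block(s) of size 1, 1 block(s) of size 3.
In nonincreasing order the block sizes are [3, 1].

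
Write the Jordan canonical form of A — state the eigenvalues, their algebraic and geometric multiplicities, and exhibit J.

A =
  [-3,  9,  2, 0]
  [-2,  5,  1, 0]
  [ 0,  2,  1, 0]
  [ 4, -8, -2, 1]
J_3(1) ⊕ J_1(1)

The characteristic polynomial is
  det(x·I − A) = x^4 - 4*x^3 + 6*x^2 - 4*x + 1 = (x - 1)^4

Eigenvalues and multiplicities (the geometric multiplicity of λ is n − rank(A − λI), which equals the number of Jordan blocks for λ):
  λ = 1: algebraic multiplicity = 4, geometric multiplicity = 2

Determining the block sizes for each eigenvalue:
  λ = 1: with am = 4 and gm = 2, the partition is not yet determined (e.g. several partitions of 4 into 2 parts exist). Let N = A − (1)·I. Computing rank(N^1) = 2, rank(N^2) = 1, rank(N^3) = 0; the number of blocks of size ≥ j is rank(N^{j−1}) − rank(N^j), giving [2, 1, 1]. So we have 1 block(s) of size 3, 1 block(s) of size 1 → block sizes [3, 1]

Assembling the blocks gives a Jordan form
J =
  [1, 1, 0, 0]
  [0, 1, 1, 0]
  [0, 0, 1, 0]
  [0, 0, 0, 1]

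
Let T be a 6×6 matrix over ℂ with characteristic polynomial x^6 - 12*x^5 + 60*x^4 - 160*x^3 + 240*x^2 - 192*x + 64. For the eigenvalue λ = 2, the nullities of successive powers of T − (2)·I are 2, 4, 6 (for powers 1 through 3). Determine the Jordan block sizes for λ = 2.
Block sizes for λ = 2: [3, 3]

From the dimensions of kernels of powers, the number of Jordan blocks of size at least j is d_j − d_{j−1} where d_j = dim ker(N^j) (with d_0 = 0). Computing the differences gives [2, 2, 2].
The number of blocks of size exactly k is (#blocks of size ≥ k) − (#blocks of size ≥ k + 1), so the partition is: 2 block(s) of size 3.
In nonincreasing order the block sizes are [3, 3].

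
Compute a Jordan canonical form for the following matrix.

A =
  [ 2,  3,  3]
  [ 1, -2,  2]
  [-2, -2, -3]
J_3(-1)

The characteristic polynomial is
  det(x·I − A) = x^3 + 3*x^2 + 3*x + 1 = (x + 1)^3

Eigenvalues and multiplicities (the geometric multiplicity of λ is n − rank(A − λI), which equals the number of Jordan blocks for λ):
  λ = -1: algebraic multiplicity = 3, geometric multiplicity = 1

Determining the block sizes for each eigenvalue:
  λ = -1: one block (gm = 1), so the single block has size am = 3 → block sizes [3]

Assembling the blocks gives a Jordan form
J =
  [-1,  1,  0]
  [ 0, -1,  1]
  [ 0,  0, -1]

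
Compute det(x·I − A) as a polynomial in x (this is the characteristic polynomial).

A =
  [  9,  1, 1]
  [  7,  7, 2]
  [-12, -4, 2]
x^3 - 18*x^2 + 108*x - 216

Expanding det(x·I − A) (e.g. by cofactor expansion or by noting that A is similar to its Jordan form J, which has the same characteristic polynomial as A) gives
  χ_A(x) = x^3 - 18*x^2 + 108*x - 216
which factors as (x - 6)^3. The eigenvalues (with algebraic multiplicities) are λ = 6 with multiplicity 3.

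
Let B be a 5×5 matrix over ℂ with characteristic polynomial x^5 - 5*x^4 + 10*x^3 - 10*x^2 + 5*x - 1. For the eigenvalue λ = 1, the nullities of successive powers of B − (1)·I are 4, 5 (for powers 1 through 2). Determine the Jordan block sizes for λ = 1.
Block sizes for λ = 1: [2, 1, 1, 1]

From the dimensions of kernels of powers, the number of Jordan blocks of size at least j is d_j − d_{j−1} where d_j = dim ker(N^j) (with d_0 = 0). Computing the differences gives [4, 1].
The number of blocks of size exactly k is (#blocks of size ≥ k) − (#blocks of size ≥ k + 1), so the partition is: 3 block(s) of size 1, 1 block(s) of size 2.
In nonincreasing order the block sizes are [2, 1, 1, 1].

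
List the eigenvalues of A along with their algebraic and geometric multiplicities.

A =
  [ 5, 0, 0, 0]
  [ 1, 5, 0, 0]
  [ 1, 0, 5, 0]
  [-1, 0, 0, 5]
λ = 5: alg = 4, geom = 3

Step 1 — factor the characteristic polynomial to read off the algebraic multiplicities:
  χ_A(x) = (x - 5)^4

Step 2 — compute geometric multiplicities via the rank-nullity identity g(λ) = n − rank(A − λI):
  rank(A − (5)·I) = 1, so dim ker(A − (5)·I) = n − 1 = 3

Summary:
  λ = 5: algebraic multiplicity = 4, geometric multiplicity = 3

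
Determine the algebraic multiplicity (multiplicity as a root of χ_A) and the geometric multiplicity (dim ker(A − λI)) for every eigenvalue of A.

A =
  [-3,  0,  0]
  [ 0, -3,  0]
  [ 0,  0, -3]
λ = -3: alg = 3, geom = 3

Step 1 — factor the characteristic polynomial to read off the algebraic multiplicities:
  χ_A(x) = (x + 3)^3

Step 2 — compute geometric multiplicities via the rank-nullity identity g(λ) = n − rank(A − λI):
  rank(A − (-3)·I) = 0, so dim ker(A − (-3)·I) = n − 0 = 3

Summary:
  λ = -3: algebraic multiplicity = 3, geometric multiplicity = 3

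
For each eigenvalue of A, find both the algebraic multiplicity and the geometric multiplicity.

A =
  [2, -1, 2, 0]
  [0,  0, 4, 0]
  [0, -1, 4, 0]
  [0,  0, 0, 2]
λ = 2: alg = 4, geom = 3

Step 1 — factor the characteristic polynomial to read off the algebraic multiplicities:
  χ_A(x) = (x - 2)^4

Step 2 — compute geometric multiplicities via the rank-nullity identity g(λ) = n − rank(A − λI):
  rank(A − (2)·I) = 1, so dim ker(A − (2)·I) = n − 1 = 3

Summary:
  λ = 2: algebraic multiplicity = 4, geometric multiplicity = 3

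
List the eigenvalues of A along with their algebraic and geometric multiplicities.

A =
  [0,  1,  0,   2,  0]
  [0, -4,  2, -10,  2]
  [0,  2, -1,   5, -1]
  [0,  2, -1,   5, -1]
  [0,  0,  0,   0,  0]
λ = 0: alg = 5, geom = 3

Step 1 — factor the characteristic polynomial to read off the algebraic multiplicities:
  χ_A(x) = x^5

Step 2 — compute geometric multiplicities via the rank-nullity identity g(λ) = n − rank(A − λI):
  rank(A − (0)·I) = 2, so dim ker(A − (0)·I) = n − 2 = 3

Summary:
  λ = 0: algebraic multiplicity = 5, geometric multiplicity = 3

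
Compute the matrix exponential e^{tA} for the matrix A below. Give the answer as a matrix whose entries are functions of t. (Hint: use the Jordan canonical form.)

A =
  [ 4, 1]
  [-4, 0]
e^{tA} =
  [2*t*exp(2*t) + exp(2*t), t*exp(2*t)]
  [-4*t*exp(2*t), -2*t*exp(2*t) + exp(2*t)]

Strategy: write A = P · J · P⁻¹ where J is a Jordan canonical form, so e^{tA} = P · e^{tJ} · P⁻¹, and e^{tJ} can be computed block-by-block.

A has Jordan form
J =
  [2, 1]
  [0, 2]
(up to reordering of blocks).

Per-block formulas:
  For a 2×2 Jordan block J_2(2): exp(t · J_2(2)) = e^(2t)·(I + t·N), where N is the 2×2 nilpotent shift.

After assembling e^{tJ} and conjugating by P, we get:

e^{tA} =
  [2*t*exp(2*t) + exp(2*t), t*exp(2*t)]
  [-4*t*exp(2*t), -2*t*exp(2*t) + exp(2*t)]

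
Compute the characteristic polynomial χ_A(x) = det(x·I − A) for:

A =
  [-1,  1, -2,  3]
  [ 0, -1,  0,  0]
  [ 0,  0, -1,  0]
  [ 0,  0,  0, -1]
x^4 + 4*x^3 + 6*x^2 + 4*x + 1

Expanding det(x·I − A) (e.g. by cofactor expansion or by noting that A is similar to its Jordan form J, which has the same characteristic polynomial as A) gives
  χ_A(x) = x^4 + 4*x^3 + 6*x^2 + 4*x + 1
which factors as (x + 1)^4. The eigenvalues (with algebraic multiplicities) are λ = -1 with multiplicity 4.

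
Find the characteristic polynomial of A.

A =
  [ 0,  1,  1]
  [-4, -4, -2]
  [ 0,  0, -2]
x^3 + 6*x^2 + 12*x + 8

Expanding det(x·I − A) (e.g. by cofactor expansion or by noting that A is similar to its Jordan form J, which has the same characteristic polynomial as A) gives
  χ_A(x) = x^3 + 6*x^2 + 12*x + 8
which factors as (x + 2)^3. The eigenvalues (with algebraic multiplicities) are λ = -2 with multiplicity 3.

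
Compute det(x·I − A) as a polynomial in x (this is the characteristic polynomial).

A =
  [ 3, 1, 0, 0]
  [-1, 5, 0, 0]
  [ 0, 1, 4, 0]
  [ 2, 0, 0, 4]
x^4 - 16*x^3 + 96*x^2 - 256*x + 256

Expanding det(x·I − A) (e.g. by cofactor expansion or by noting that A is similar to its Jordan form J, which has the same characteristic polynomial as A) gives
  χ_A(x) = x^4 - 16*x^3 + 96*x^2 - 256*x + 256
which factors as (x - 4)^4. The eigenvalues (with algebraic multiplicities) are λ = 4 with multiplicity 4.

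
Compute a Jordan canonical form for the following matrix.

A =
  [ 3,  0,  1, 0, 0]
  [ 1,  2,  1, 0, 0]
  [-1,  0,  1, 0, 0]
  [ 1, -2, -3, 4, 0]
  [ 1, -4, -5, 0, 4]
J_2(2) ⊕ J_1(2) ⊕ J_1(4) ⊕ J_1(4)

The characteristic polynomial is
  det(x·I − A) = x^5 - 14*x^4 + 76*x^3 - 200*x^2 + 256*x - 128 = (x - 4)^2*(x - 2)^3

Eigenvalues and multiplicities (the geometric multiplicity of λ is n − rank(A − λI), which equals the number of Jordan blocks for λ):
  λ = 2: algebraic multiplicity = 3, geometric multiplicity = 2
  λ = 4: algebraic multiplicity = 2, geometric multiplicity = 2

Determining the block sizes for each eigenvalue:
  λ = 2: 2 blocks summing to 3 forces exactly one block of size 2 and the rest size 1 → block sizes [2, 1]
  λ = 4: gm = am = 2, so every block has size 1 → block sizes [1, 1]

Assembling the blocks gives a Jordan form
J =
  [2, 1, 0, 0, 0]
  [0, 2, 0, 0, 0]
  [0, 0, 2, 0, 0]
  [0, 0, 0, 4, 0]
  [0, 0, 0, 0, 4]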